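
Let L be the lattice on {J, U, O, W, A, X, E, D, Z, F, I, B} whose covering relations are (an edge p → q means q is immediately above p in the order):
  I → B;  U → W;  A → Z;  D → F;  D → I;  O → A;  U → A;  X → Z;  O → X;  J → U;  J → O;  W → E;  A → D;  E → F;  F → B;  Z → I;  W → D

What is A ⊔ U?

A

Common upper bounds of {A, U}: A, B, D, F, I, Z.
The least among these is A.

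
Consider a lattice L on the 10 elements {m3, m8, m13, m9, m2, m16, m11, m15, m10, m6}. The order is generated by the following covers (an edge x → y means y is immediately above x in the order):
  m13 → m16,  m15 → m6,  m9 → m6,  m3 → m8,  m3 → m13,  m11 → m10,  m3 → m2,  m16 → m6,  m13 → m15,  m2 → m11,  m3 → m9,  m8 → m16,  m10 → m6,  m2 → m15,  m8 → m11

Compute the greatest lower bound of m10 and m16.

Common lower bounds of {m10, m16}: m3, m8.
The greatest among these is m8.

m8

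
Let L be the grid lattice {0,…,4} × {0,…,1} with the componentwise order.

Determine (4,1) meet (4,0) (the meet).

In a product of chains, the meet is componentwise min, giving (4,0).

(4,0)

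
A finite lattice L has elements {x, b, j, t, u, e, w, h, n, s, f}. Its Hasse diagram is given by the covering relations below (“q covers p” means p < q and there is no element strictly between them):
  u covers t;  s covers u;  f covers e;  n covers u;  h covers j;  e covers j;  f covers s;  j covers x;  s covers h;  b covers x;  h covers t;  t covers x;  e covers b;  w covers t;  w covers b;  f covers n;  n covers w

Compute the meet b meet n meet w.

b

Common lower bounds of {b, n, w}: b, x.
The greatest among these is b.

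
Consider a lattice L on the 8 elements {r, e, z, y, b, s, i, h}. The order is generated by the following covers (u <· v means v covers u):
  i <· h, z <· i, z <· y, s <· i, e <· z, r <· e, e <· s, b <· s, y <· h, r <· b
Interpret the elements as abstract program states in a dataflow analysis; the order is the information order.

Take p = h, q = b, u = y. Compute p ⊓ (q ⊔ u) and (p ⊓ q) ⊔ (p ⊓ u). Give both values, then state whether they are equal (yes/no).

h; h; yes

q ⊔ u = h, so p ⊓ (q ⊔ u) = h ⊓ h = h.
p ⊓ q = b and p ⊓ u = y, so (p ⊓ q) ⊔ (p ⊓ u) = b ⊔ y = h.
Equal: yes.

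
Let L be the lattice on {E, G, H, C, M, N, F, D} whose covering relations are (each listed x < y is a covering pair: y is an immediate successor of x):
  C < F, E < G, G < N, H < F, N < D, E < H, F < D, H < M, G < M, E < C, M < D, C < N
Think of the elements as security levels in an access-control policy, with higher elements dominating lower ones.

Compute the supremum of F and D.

Common upper bounds of {F, D}: D.
The least among these is D.

D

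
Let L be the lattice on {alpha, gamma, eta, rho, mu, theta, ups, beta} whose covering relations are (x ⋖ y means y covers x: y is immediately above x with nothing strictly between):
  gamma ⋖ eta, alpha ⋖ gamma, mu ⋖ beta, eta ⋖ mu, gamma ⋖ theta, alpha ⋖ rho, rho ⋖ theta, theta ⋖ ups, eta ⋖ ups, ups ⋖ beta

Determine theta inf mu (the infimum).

gamma

Common lower bounds of {theta, mu}: alpha, gamma.
The greatest among these is gamma.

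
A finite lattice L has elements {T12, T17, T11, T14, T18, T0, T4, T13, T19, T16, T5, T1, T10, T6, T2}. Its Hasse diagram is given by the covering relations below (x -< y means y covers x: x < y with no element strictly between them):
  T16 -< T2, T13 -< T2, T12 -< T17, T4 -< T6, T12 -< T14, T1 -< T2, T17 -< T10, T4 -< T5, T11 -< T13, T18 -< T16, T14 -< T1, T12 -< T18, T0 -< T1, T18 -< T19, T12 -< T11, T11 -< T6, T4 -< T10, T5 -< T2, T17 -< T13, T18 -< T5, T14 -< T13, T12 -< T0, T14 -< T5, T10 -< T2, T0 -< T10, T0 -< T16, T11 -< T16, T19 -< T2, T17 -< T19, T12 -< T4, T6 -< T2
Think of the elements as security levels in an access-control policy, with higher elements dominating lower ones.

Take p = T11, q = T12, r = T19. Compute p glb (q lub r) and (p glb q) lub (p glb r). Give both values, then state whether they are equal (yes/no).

T12; T12; yes

q lub r = T19, so p glb (q lub r) = T11 glb T19 = T12.
p glb q = T12 and p glb r = T12, so (p glb q) lub (p glb r) = T12 lub T12 = T12.
Equal: yes.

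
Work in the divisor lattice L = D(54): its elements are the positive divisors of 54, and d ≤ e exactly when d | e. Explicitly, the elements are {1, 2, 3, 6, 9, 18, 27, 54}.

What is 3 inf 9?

3

In the divisibility order, the meet is the greatest common divisor: gcd(3, 9) = 3.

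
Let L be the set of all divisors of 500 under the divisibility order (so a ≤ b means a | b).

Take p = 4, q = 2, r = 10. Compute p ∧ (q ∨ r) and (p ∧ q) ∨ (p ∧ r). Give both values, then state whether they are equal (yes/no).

q ∨ r = 10, so p ∧ (q ∨ r) = 4 ∧ 10 = 2.
p ∧ q = 2 and p ∧ r = 2, so (p ∧ q) ∨ (p ∧ r) = 2 ∨ 2 = 2.
Equal: yes.

2; 2; yes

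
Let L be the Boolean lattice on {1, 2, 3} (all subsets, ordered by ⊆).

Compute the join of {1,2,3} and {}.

{1,2,3}

Under ⊆, join is union: {1,2,3} ∪ {} = {1,2,3}.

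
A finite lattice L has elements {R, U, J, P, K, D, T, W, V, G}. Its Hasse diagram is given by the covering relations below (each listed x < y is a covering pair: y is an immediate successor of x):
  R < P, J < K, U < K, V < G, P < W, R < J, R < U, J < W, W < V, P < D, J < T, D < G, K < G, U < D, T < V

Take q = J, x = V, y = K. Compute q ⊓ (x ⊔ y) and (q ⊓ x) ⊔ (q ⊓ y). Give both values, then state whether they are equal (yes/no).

x ⊔ y = G, so q ⊓ (x ⊔ y) = J ⊓ G = J.
q ⊓ x = J and q ⊓ y = J, so (q ⊓ x) ⊔ (q ⊓ y) = J ⊔ J = J.
Equal: yes.

J; J; yes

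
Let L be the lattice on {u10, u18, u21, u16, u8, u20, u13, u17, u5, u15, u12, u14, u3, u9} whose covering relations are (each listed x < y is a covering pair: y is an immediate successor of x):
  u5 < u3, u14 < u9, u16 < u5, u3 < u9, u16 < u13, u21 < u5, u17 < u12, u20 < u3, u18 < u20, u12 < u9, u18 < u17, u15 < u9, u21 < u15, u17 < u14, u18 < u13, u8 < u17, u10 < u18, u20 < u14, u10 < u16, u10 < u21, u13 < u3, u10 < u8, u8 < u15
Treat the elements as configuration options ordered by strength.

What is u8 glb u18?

u10

Common lower bounds of {u8, u18}: u10.
The greatest among these is u10.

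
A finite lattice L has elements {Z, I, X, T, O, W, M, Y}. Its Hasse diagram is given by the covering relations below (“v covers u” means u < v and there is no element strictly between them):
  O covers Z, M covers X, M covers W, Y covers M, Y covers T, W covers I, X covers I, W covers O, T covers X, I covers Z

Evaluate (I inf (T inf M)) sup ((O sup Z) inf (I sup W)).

T ∧ M = X
I ∧ X = I
O ∨ Z = O
I ∨ W = W
O ∧ W = O
I ∨ O = W

W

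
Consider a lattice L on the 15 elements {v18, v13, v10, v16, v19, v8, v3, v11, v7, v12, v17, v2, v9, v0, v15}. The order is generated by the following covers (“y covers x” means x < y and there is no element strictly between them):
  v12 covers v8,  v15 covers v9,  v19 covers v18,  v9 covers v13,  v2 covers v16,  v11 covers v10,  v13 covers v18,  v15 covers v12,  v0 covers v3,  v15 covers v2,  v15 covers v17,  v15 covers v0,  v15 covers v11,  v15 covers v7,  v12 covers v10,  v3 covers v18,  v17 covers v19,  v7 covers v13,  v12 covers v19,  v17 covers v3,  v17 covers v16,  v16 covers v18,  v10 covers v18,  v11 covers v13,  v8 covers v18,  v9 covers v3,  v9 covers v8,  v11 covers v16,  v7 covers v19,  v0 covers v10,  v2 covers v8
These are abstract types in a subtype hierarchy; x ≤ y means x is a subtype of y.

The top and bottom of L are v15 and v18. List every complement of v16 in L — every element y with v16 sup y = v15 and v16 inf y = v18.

Need y with v16 ∨ y = v15 and v16 ∧ y = v18.
Checking each element gives: v0, v12, v7, v9.

v0, v12, v7, v9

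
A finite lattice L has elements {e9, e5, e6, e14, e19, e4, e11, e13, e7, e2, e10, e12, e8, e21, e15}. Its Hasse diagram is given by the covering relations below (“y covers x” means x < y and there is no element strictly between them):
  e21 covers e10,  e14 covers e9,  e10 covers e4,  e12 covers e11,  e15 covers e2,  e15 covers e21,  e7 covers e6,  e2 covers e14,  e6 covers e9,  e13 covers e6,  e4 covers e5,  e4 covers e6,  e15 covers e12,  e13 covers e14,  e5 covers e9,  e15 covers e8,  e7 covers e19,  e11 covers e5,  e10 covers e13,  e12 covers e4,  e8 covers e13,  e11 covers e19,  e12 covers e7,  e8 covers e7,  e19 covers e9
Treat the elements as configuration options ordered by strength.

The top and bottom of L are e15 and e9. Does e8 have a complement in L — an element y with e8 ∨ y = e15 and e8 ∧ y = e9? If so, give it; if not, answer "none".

Need y with e8 ∨ y = e15 and e8 ∧ y = e9.
Checking each element gives: e5.

e5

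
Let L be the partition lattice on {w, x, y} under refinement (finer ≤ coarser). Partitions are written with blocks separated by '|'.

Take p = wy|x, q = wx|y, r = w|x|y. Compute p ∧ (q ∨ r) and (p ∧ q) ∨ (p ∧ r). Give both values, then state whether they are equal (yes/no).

q ∨ r = wx|y, so p ∧ (q ∨ r) = wy|x ∧ wx|y = w|x|y.
p ∧ q = w|x|y and p ∧ r = w|x|y, so (p ∧ q) ∨ (p ∧ r) = w|x|y ∨ w|x|y = w|x|y.
Equal: yes.

w|x|y; w|x|y; yes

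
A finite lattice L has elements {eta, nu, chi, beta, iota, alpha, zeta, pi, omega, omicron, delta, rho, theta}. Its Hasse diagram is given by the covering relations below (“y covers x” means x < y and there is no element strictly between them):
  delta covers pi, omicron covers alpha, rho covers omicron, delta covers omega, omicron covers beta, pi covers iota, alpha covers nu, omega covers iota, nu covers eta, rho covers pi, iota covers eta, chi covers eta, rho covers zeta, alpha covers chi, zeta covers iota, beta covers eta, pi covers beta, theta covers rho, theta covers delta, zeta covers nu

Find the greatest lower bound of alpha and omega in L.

eta

Common lower bounds of {alpha, omega}: eta.
The greatest among these is eta.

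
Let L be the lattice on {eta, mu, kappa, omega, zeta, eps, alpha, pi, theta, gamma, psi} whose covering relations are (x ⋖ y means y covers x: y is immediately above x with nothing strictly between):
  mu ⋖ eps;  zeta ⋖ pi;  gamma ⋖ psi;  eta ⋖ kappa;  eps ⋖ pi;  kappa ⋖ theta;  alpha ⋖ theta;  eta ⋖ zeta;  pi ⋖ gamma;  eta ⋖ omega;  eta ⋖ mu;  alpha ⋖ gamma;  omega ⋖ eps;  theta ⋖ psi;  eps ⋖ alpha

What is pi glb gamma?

Common lower bounds of {pi, gamma}: eps, eta, mu, omega, pi, zeta.
The greatest among these is pi.

pi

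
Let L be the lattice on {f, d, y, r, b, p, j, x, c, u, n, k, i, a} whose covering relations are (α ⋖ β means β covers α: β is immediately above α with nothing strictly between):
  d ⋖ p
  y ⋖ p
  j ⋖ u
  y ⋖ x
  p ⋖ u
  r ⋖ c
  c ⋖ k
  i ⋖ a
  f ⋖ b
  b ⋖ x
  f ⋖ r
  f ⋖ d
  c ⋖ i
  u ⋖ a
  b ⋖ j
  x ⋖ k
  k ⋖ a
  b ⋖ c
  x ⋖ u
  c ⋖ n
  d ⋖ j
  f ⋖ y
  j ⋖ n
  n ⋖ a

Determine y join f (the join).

Common upper bounds of {y, f}: a, k, p, u, x, y.
The least among these is y.

y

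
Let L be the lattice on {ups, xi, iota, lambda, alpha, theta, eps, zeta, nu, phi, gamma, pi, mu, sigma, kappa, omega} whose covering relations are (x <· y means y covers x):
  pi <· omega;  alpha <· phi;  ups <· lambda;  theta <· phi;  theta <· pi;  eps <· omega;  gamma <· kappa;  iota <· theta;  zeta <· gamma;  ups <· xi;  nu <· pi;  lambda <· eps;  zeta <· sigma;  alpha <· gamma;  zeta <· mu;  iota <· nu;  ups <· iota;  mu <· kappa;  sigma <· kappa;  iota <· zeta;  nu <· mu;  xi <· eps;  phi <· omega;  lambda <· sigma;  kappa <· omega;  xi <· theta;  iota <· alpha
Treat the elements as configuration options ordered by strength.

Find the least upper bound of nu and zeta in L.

Common upper bounds of {nu, zeta}: kappa, mu, omega.
The least among these is mu.

mu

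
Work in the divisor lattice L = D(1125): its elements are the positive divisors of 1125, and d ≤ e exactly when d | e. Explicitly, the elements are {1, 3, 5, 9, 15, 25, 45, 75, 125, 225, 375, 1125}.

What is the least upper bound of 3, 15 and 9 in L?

In the divisibility order, the join is the least common multiple: lcm(3, 15, 9) = 45.

45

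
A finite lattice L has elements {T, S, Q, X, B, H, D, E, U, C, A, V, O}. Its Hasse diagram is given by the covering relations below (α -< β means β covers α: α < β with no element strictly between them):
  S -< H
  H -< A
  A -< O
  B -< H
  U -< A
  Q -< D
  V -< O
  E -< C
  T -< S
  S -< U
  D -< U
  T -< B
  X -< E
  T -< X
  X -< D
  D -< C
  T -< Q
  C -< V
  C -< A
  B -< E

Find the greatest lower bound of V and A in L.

Common lower bounds of {V, A}: B, C, D, E, Q, T, X.
The greatest among these is C.

C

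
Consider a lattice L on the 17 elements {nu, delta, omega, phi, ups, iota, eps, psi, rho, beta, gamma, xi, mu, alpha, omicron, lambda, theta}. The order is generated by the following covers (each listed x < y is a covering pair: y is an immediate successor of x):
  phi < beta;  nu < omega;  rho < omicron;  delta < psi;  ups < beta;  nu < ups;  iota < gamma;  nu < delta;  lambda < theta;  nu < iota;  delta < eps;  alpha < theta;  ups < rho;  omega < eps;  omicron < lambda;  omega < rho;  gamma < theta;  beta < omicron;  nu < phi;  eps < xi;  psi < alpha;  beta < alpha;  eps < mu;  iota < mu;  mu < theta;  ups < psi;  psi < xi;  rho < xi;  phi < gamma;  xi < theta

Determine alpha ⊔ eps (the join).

theta

Common upper bounds of {alpha, eps}: theta.
The least among these is theta.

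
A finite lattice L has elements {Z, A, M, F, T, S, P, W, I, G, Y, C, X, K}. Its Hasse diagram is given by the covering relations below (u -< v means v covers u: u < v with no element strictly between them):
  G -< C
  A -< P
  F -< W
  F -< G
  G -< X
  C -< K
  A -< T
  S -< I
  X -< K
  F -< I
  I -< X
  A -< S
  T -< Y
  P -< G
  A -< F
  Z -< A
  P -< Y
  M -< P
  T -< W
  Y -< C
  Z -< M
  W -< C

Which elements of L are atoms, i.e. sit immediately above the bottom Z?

A, M

The atoms are exactly the elements that cover Z: A, M.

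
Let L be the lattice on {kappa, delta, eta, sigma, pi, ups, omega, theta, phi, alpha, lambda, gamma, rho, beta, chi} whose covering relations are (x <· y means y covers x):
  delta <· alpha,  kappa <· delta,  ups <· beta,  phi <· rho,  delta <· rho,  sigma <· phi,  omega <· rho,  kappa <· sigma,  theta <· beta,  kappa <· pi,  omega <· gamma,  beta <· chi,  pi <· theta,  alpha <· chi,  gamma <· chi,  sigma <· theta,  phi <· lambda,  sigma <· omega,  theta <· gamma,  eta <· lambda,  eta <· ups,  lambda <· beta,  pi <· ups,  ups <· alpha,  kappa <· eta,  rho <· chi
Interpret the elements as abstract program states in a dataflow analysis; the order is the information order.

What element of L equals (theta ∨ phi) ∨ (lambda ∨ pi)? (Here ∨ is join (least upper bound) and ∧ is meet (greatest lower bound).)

theta ∨ phi = beta
lambda ∨ pi = beta
beta ∨ beta = beta

beta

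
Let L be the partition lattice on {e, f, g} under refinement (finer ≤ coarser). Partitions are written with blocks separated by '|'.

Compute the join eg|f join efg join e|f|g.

efg

Common upper bounds of {eg|f, efg, e|f|g}: efg.
The least among these is efg.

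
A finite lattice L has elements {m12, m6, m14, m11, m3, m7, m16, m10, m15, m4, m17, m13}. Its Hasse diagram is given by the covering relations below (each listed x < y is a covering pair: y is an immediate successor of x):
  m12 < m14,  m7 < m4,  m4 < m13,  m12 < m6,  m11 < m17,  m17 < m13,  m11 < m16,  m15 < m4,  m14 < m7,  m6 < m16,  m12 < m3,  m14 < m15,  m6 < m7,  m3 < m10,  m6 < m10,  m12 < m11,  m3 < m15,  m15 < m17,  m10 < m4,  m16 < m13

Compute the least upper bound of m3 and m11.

Common upper bounds of {m3, m11}: m13, m17.
The least among these is m17.

m17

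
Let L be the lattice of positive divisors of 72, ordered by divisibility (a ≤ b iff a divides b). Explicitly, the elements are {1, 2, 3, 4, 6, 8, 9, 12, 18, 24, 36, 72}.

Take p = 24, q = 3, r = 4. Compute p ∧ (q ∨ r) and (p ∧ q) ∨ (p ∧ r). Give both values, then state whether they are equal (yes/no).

q ∨ r = 12, so p ∧ (q ∨ r) = 24 ∧ 12 = 12.
p ∧ q = 3 and p ∧ r = 4, so (p ∧ q) ∨ (p ∧ r) = 3 ∨ 4 = 12.
Equal: yes.

12; 12; yes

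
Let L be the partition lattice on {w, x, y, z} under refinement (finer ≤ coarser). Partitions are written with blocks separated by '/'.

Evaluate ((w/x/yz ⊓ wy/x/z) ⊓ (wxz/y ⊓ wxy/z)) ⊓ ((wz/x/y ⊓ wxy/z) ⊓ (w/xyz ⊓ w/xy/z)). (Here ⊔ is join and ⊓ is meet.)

w/x/yz ∧ wy/x/z = w/x/y/z
wxz/y ∧ wxy/z = wx/y/z
w/x/y/z ∧ wx/y/z = w/x/y/z
wz/x/y ∧ wxy/z = w/x/y/z
w/xyz ∧ w/xy/z = w/xy/z
w/x/y/z ∧ w/xy/z = w/x/y/z
w/x/y/z ∧ w/x/y/z = w/x/y/z

w/x/y/z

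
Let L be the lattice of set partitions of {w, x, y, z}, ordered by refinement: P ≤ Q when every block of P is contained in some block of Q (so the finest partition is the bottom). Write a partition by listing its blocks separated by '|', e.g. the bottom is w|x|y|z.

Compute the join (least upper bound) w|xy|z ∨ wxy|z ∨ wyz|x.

Common upper bounds of {w|xy|z, wxy|z, wyz|x}: wxyz.
The least among these is wxyz.

wxyz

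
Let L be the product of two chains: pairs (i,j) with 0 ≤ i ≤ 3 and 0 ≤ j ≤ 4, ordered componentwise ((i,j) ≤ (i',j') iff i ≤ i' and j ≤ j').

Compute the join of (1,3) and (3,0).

(3,3)

In a product of chains, the join is componentwise max, giving (3,3).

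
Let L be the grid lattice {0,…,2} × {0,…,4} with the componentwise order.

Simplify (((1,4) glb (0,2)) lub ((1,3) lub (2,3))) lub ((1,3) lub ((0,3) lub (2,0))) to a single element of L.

(1,4) ∧ (0,2) = (0,2)
(1,3) ∨ (2,3) = (2,3)
(0,2) ∨ (2,3) = (2,3)
(0,3) ∨ (2,0) = (2,3)
(1,3) ∨ (2,3) = (2,3)
(2,3) ∨ (2,3) = (2,3)

(2,3)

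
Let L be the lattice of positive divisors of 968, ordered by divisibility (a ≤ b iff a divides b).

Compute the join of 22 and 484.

484

Common upper bounds of {22, 484}: 484, 968.
The least among these is 484.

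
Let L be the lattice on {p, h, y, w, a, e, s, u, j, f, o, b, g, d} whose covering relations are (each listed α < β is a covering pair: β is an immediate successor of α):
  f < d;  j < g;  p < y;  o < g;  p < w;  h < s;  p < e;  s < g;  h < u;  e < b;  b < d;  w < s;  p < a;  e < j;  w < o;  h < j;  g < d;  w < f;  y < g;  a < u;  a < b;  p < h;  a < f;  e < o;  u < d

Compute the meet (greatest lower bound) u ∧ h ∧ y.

Common lower bounds of {u, h, y}: p.
The greatest among these is p.

p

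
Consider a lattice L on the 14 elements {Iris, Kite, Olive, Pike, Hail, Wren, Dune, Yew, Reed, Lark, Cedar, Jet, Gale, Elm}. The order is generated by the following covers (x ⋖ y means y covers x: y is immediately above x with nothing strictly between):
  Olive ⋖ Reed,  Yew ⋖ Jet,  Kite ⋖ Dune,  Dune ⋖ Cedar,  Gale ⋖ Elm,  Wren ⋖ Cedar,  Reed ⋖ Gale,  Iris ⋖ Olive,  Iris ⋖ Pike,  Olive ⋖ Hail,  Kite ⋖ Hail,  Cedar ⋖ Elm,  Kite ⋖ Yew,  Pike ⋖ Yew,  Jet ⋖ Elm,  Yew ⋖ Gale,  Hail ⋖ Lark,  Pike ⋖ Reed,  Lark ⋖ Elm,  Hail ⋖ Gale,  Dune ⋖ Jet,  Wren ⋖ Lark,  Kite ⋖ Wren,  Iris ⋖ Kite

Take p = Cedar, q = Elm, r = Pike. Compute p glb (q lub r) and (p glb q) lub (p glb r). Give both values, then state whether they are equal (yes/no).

Cedar; Cedar; yes

q lub r = Elm, so p glb (q lub r) = Cedar glb Elm = Cedar.
p glb q = Cedar and p glb r = Iris, so (p glb q) lub (p glb r) = Cedar lub Iris = Cedar.
Equal: yes.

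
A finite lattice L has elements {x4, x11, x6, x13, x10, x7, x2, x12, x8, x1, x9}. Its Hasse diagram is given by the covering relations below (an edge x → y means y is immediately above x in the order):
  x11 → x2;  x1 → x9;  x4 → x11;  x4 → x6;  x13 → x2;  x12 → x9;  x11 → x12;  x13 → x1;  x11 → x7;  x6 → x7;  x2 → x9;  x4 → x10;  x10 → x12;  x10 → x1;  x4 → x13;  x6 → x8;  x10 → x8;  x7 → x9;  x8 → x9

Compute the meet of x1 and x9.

Common lower bounds of {x1, x9}: x1, x10, x13, x4.
The greatest among these is x1.

x1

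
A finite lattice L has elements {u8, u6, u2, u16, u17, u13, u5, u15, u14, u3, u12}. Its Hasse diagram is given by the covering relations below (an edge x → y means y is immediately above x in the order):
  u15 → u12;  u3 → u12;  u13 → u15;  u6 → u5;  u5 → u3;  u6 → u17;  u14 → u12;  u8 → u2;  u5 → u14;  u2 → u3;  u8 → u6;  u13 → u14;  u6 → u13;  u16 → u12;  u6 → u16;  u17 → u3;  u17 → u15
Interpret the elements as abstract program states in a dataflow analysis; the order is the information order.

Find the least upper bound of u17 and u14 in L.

u12

Common upper bounds of {u17, u14}: u12.
The least among these is u12.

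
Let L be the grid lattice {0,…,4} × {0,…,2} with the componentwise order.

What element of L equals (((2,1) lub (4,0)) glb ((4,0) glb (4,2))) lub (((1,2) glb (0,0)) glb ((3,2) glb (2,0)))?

(4,0)

(2,1) ∨ (4,0) = (4,1)
(4,0) ∧ (4,2) = (4,0)
(4,1) ∧ (4,0) = (4,0)
(1,2) ∧ (0,0) = (0,0)
(3,2) ∧ (2,0) = (2,0)
(0,0) ∧ (2,0) = (0,0)
(4,0) ∨ (0,0) = (4,0)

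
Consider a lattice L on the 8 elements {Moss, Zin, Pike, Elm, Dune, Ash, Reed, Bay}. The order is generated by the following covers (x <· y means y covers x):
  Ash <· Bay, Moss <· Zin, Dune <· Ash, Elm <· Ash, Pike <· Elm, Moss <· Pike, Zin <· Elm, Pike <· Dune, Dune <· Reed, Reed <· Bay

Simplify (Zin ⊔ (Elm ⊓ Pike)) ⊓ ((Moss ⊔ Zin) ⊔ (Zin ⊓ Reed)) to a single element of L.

Elm ∧ Pike = Pike
Zin ∨ Pike = Elm
Moss ∨ Zin = Zin
Zin ∧ Reed = Moss
Zin ∨ Moss = Zin
Elm ∧ Zin = Zin

Zin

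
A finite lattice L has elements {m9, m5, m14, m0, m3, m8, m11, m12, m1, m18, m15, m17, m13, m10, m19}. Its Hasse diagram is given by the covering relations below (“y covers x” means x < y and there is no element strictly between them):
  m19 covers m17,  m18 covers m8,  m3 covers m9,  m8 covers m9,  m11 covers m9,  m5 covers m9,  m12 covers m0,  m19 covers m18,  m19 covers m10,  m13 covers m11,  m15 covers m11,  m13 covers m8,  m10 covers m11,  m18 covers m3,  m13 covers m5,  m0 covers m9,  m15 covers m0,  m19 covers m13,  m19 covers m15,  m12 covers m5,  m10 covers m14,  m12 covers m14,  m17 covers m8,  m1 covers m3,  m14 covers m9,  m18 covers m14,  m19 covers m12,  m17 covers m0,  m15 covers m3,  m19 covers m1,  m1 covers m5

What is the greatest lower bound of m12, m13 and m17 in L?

m9

Common lower bounds of {m12, m13, m17}: m9.
The greatest among these is m9.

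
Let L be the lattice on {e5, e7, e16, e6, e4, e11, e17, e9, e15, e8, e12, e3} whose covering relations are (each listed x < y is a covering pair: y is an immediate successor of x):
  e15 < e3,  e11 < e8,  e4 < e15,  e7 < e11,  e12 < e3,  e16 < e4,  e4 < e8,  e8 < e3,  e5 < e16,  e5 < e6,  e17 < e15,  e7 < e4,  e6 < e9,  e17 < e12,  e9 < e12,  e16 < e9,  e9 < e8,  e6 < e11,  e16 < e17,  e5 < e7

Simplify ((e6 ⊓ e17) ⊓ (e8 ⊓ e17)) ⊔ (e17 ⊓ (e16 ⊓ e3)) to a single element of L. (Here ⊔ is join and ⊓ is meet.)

e16

e6 ∧ e17 = e5
e8 ∧ e17 = e16
e5 ∧ e16 = e5
e16 ∧ e3 = e16
e17 ∧ e16 = e16
e5 ∨ e16 = e16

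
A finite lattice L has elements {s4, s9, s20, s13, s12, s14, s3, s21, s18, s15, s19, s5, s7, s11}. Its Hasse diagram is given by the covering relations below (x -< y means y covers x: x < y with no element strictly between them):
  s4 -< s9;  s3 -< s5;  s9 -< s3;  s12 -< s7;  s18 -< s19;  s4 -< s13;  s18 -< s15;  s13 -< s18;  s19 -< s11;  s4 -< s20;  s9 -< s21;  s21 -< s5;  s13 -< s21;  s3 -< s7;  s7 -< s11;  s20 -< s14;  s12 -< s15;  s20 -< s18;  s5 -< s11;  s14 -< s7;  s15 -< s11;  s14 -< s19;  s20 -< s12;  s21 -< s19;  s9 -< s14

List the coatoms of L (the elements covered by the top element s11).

s15, s19, s5, s7

The coatoms are exactly the elements covered by s11: s15, s19, s5, s7.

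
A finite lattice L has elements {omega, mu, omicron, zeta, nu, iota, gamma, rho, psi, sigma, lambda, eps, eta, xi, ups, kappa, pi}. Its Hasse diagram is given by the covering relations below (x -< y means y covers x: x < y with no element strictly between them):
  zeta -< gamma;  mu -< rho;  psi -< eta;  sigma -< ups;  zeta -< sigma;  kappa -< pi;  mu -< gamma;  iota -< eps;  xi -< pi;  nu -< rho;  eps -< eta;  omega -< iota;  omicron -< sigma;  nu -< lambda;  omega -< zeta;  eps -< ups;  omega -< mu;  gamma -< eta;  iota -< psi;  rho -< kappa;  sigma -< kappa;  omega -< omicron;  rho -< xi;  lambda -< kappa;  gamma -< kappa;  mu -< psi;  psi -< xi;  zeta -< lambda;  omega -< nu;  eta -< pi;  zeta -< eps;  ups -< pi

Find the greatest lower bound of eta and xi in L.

psi

Common lower bounds of {eta, xi}: iota, mu, omega, psi.
The greatest among these is psi.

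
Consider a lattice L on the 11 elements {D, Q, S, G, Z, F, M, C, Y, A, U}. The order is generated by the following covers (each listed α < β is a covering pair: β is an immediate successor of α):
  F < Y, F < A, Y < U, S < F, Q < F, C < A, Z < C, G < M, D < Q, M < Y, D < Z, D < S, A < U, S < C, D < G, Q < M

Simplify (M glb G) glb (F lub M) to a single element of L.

M ∧ G = G
F ∨ M = Y
G ∧ Y = G

G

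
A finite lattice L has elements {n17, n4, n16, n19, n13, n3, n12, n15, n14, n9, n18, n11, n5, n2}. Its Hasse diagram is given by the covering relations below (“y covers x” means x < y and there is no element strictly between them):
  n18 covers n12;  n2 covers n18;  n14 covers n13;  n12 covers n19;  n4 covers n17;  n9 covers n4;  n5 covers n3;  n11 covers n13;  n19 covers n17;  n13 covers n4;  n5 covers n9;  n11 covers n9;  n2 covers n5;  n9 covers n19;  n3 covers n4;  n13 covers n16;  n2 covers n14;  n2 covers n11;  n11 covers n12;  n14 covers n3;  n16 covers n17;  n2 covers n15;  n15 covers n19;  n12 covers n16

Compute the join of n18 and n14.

n2

Common upper bounds of {n18, n14}: n2.
The least among these is n2.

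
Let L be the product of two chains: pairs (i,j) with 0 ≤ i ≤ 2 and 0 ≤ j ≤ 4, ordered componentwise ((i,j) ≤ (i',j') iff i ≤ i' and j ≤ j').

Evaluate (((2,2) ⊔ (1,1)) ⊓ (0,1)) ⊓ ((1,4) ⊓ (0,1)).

(2,2) ∨ (1,1) = (2,2)
(2,2) ∧ (0,1) = (0,1)
(1,4) ∧ (0,1) = (0,1)
(0,1) ∧ (0,1) = (0,1)

(0,1)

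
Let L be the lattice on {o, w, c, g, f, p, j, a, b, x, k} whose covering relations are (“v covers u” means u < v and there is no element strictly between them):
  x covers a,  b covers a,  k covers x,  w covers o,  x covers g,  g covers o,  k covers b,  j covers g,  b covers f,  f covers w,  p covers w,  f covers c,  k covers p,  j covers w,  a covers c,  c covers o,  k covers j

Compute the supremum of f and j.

Common upper bounds of {f, j}: k.
The least among these is k.

k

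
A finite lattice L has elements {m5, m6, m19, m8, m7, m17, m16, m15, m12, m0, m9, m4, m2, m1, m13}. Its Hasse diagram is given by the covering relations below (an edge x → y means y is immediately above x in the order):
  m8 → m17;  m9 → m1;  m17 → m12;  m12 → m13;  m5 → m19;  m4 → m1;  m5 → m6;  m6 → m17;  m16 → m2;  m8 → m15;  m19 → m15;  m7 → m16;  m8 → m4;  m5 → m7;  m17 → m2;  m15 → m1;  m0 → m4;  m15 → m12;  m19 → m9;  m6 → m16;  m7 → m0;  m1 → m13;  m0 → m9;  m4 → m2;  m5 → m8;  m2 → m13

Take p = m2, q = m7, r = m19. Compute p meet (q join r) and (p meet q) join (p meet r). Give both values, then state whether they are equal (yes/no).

m0; m7; no

q join r = m9, so p meet (q join r) = m2 meet m9 = m0.
p meet q = m7 and p meet r = m5, so (p meet q) join (p meet r) = m7 join m5 = m7.
Equal: no.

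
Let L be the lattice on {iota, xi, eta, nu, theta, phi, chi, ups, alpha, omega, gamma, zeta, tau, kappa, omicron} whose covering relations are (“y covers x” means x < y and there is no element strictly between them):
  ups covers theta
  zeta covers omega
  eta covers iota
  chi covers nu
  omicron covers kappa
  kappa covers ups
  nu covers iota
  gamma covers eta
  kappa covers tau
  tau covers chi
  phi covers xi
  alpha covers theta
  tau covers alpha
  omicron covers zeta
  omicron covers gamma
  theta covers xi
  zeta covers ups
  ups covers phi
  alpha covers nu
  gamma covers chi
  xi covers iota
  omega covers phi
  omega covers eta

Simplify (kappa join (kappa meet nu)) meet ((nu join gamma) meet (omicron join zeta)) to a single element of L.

kappa ∧ nu = nu
kappa ∨ nu = kappa
nu ∨ gamma = gamma
omicron ∨ zeta = omicron
gamma ∧ omicron = gamma
kappa ∧ gamma = chi

chi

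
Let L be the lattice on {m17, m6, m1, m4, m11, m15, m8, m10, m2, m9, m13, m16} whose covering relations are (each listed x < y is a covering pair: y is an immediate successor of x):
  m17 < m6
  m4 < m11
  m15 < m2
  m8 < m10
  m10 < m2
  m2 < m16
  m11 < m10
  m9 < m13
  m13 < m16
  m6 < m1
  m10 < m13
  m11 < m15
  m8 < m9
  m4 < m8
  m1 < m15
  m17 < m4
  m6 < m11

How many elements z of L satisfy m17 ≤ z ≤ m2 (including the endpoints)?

The interval [m17, m2] = {m1, m10, m11, m15, m17, m2, m4, m6, m8}, which has 9 elements.

9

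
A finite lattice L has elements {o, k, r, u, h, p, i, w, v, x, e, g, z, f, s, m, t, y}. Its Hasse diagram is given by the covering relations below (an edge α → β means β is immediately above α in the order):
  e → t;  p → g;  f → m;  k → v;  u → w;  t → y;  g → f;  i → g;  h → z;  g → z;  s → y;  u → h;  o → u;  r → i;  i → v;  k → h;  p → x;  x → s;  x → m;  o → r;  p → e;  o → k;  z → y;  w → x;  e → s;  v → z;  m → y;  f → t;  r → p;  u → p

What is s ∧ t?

Common lower bounds of {s, t}: e, o, p, r, u.
The greatest among these is e.

e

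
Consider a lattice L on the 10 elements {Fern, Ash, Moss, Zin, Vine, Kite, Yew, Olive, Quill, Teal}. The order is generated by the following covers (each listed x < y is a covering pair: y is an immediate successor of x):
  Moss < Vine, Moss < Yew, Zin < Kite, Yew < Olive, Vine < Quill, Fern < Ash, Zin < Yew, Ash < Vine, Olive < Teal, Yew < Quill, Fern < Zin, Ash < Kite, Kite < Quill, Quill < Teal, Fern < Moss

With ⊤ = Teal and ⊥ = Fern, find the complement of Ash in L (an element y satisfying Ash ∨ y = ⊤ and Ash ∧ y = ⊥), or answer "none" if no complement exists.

Olive

Need y with Ash ∨ y = Teal and Ash ∧ y = Fern.
Checking each element gives: Olive.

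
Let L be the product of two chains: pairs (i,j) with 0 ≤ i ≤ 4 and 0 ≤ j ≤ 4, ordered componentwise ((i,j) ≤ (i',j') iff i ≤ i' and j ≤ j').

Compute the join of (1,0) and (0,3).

In a product of chains, the join is componentwise max, giving (1,3).

(1,3)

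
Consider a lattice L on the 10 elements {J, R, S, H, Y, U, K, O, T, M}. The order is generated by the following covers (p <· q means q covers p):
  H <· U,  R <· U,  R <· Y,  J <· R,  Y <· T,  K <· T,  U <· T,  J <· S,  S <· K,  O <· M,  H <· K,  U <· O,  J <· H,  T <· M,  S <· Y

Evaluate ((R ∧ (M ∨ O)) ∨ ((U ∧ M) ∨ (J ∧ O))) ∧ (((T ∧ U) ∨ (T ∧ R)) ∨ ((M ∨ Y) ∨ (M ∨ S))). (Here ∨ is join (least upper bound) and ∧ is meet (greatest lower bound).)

U

M ∨ O = M
R ∧ M = R
U ∧ M = U
J ∧ O = J
U ∨ J = U
R ∨ U = U
T ∧ U = U
T ∧ R = R
U ∨ R = U
M ∨ Y = M
M ∨ S = M
M ∨ M = M
U ∨ M = M
U ∧ M = U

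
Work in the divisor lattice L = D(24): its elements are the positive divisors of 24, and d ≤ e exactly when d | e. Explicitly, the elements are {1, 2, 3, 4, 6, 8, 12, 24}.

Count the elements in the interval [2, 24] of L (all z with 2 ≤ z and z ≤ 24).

The interval [2, 24] = {12, 2, 24, 4, 6, 8}, which has 6 elements.

6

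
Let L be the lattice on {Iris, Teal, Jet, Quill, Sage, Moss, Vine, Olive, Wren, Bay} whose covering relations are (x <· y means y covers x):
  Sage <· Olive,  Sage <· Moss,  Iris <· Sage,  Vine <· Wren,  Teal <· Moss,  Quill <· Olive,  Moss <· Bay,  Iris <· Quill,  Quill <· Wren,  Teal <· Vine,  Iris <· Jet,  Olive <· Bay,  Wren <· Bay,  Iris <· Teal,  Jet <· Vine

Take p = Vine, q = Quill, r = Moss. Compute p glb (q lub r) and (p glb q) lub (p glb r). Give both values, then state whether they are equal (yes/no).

Vine; Teal; no

q lub r = Bay, so p glb (q lub r) = Vine glb Bay = Vine.
p glb q = Iris and p glb r = Teal, so (p glb q) lub (p glb r) = Iris lub Teal = Teal.
Equal: no.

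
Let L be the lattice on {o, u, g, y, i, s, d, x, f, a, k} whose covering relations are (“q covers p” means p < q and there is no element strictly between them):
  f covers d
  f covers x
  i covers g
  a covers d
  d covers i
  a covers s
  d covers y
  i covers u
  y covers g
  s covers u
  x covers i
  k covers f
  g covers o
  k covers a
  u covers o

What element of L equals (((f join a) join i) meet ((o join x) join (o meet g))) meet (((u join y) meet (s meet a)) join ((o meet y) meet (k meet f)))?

u

f ∨ a = k
k ∨ i = k
o ∨ x = x
o ∧ g = o
x ∨ o = x
k ∧ x = x
u ∨ y = d
s ∧ a = s
d ∧ s = u
o ∧ y = o
k ∧ f = f
o ∧ f = o
u ∨ o = u
x ∧ u = u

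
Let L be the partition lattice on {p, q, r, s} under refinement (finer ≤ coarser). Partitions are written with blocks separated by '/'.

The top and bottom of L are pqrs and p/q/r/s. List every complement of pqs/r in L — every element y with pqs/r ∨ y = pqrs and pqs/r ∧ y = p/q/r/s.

Need y with pqs/r ∨ y = pqrs and pqs/r ∧ y = p/q/r/s.
Checking each element gives: p/q/rs, p/qr/s, pr/q/s.

p/q/rs, p/qr/s, pr/q/s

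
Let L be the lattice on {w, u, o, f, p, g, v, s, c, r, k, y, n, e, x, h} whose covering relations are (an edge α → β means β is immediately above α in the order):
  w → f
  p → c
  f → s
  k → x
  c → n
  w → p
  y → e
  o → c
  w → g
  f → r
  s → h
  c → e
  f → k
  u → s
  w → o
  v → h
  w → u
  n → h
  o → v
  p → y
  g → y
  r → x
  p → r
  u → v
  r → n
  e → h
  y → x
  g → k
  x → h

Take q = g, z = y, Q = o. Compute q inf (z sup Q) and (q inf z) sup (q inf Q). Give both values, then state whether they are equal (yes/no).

g; g; yes

z sup Q = e, so q inf (z sup Q) = g inf e = g.
q inf z = g and q inf Q = w, so (q inf z) sup (q inf Q) = g sup w = g.
Equal: yes.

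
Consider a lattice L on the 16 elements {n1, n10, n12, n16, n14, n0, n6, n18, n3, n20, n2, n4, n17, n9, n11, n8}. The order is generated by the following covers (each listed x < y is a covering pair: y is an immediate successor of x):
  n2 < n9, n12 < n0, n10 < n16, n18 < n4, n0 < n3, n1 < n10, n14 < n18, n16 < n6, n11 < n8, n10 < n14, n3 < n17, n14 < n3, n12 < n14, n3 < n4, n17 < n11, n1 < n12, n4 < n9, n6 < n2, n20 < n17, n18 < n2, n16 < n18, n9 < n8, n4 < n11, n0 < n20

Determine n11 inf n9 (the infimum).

n4

Common lower bounds of {n11, n9}: n0, n1, n10, n12, n14, n16, n18, n3, n4.
The greatest among these is n4.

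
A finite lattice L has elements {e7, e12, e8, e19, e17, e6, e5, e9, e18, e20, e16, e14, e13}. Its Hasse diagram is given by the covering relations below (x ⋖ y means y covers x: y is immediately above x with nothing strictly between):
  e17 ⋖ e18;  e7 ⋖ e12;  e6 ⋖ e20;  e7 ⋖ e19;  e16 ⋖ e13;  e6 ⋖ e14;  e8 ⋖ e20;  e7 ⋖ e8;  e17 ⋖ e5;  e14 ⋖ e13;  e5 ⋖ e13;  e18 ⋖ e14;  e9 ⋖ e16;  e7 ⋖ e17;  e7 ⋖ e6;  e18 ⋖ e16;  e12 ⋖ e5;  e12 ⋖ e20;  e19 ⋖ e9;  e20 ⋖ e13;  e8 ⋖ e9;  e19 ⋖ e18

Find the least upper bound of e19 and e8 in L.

e9

Common upper bounds of {e19, e8}: e13, e16, e9.
The least among these is e9.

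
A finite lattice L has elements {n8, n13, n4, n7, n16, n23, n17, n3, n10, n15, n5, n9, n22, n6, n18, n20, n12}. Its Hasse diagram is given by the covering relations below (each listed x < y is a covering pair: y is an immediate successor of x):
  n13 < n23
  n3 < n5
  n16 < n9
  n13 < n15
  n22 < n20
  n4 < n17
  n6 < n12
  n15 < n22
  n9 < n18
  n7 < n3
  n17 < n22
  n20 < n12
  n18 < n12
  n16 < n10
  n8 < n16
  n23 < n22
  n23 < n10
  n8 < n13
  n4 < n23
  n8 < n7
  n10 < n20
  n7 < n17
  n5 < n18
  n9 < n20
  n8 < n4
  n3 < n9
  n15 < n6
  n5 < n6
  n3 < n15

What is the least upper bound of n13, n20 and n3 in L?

Common upper bounds of {n13, n20, n3}: n12, n20.
The least among these is n20.

n20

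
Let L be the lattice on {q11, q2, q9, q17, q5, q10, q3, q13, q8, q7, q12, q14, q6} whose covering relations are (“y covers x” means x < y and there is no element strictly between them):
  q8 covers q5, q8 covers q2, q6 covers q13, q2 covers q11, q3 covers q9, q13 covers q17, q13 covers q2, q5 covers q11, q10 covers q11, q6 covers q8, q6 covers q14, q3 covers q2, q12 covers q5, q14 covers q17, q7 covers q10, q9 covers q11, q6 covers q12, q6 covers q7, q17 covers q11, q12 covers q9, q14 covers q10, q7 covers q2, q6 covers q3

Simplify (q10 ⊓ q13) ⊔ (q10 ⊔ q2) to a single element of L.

q7

q10 ∧ q13 = q11
q10 ∨ q2 = q7
q11 ∨ q7 = q7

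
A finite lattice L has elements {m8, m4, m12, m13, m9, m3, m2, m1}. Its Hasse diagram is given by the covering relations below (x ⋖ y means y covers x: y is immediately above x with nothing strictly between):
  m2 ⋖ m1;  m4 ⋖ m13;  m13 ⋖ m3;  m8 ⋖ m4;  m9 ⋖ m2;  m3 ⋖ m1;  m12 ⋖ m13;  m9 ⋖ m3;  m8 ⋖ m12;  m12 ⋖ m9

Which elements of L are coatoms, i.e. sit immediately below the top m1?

The coatoms are exactly the elements covered by m1: m2, m3.

m2, m3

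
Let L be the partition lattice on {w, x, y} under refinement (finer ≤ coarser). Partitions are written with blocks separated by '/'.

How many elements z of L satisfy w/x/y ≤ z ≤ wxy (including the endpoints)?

The interval [w/x/y, wxy] = {w/x/y, w/xy, wx/y, wxy, wy/x}, which has 5 elements.

5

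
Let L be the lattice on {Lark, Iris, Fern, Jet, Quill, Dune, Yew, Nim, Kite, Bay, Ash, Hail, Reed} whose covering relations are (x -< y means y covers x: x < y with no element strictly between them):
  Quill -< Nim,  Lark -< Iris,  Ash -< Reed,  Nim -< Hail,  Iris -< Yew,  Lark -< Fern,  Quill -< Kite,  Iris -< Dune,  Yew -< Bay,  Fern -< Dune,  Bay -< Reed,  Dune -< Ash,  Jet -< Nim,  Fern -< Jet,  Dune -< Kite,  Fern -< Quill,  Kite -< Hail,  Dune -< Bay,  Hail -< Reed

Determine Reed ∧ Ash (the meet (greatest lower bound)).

Ash

Common lower bounds of {Reed, Ash}: Ash, Dune, Fern, Iris, Lark.
The greatest among these is Ash.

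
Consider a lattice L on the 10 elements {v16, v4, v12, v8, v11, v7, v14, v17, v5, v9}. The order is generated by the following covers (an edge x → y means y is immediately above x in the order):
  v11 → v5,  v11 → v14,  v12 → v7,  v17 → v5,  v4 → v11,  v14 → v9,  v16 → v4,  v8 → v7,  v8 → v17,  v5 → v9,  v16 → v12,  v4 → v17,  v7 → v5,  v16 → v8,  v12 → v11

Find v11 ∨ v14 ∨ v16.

v14

Common upper bounds of {v11, v14, v16}: v14, v9.
The least among these is v14.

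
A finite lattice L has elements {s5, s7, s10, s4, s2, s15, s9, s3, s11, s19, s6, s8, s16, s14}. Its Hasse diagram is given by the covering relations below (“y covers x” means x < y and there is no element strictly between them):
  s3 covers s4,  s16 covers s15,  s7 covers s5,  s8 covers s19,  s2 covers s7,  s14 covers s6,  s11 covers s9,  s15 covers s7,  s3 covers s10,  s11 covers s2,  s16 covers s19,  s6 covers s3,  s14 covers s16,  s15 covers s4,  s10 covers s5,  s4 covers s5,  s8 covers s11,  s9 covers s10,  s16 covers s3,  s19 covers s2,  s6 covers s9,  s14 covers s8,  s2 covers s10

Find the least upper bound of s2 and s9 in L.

Common upper bounds of {s2, s9}: s11, s14, s8.
The least among these is s11.

s11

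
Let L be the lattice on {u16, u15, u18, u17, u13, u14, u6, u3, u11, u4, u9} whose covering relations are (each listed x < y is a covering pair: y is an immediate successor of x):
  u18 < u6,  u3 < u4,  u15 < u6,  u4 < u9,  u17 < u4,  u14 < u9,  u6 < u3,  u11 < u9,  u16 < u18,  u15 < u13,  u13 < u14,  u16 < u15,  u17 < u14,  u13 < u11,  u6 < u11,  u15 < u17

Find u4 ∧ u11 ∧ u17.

Common lower bounds of {u4, u11, u17}: u15, u16.
The greatest among these is u15.

u15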